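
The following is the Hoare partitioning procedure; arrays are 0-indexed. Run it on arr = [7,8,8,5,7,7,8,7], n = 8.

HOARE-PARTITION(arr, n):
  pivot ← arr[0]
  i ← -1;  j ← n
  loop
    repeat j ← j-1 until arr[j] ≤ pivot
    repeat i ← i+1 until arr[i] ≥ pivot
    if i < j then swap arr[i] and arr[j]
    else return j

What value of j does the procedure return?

3

pivot = arr[0] = 7; i = -1, j = 8
j→7 (arr[7]=7≤7), i→0 (arr[0]=7≥7); i<j, swap → [7,8,8,5,7,7,8,7]
j→5 (arr[5]=7≤7), i→1 (arr[1]=8≥7); i<j, swap → [7,7,8,5,7,8,8,7]
j→4 (arr[4]=7≤7), i→2 (arr[2]=8≥7); i<j, swap → [7,7,7,5,8,8,8,7]
j→3, i→4; i≥j, return j=3. arr = [7,7,7,5,8,8,8,7]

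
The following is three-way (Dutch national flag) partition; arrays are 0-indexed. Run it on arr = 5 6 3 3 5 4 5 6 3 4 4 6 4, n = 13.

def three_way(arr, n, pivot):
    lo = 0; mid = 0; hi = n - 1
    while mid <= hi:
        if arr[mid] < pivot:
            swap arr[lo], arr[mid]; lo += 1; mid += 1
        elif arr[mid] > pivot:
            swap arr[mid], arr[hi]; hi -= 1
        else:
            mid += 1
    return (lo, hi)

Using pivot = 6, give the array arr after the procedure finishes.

5 3 3 5 4 5 3 4 4 4 6 6 6

lo=0 mid=0 hi=12
5<6: swap(0,0), lo=1 mid=1 ⇒ 5 6 3 3 5 4 5 6 3 4 4 6 4
6=6: mid=2
3<6: swap(1,2), lo=2 mid=3 ⇒ 5 3 6 3 5 4 5 6 3 4 4 6 4
3<6: swap(2,3), lo=3 mid=4 ⇒ 5 3 3 6 5 4 5 6 3 4 4 6 4
5<6: swap(3,4), lo=4 mid=5 ⇒ 5 3 3 5 6 4 5 6 3 4 4 6 4
4<6: swap(4,5), lo=5 mid=6 ⇒ 5 3 3 5 4 6 5 6 3 4 4 6 4
5<6: swap(5,6), lo=6 mid=7 ⇒ 5 3 3 5 4 5 6 6 3 4 4 6 4
6=6: mid=8
3<6: swap(6,8), lo=7 mid=9 ⇒ 5 3 3 5 4 5 3 6 6 4 4 6 4
4<6: swap(7,9), lo=8 mid=10 ⇒ 5 3 3 5 4 5 3 4 6 6 4 6 4
4<6: swap(8,10), lo=9 mid=11 ⇒ 5 3 3 5 4 5 3 4 4 6 6 6 4
6=6: mid=12
4<6: swap(9,12), lo=10 mid=13 ⇒ 5 3 3 5 4 5 3 4 4 4 6 6 6
done. lo=10 hi=12; arr=5 3 3 5 4 5 3 4 4 4 6 6 6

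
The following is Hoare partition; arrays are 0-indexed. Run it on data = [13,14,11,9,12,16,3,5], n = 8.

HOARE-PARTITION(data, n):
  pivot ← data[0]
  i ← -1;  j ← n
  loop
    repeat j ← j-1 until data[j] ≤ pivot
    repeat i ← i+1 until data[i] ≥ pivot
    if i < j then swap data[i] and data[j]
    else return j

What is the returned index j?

pivot = data[0] = 13; i = -1, j = 8
j→7 (data[7]=5≤13), i→0 (data[0]=13≥13); i<j, swap → [5,14,11,9,12,16,3,13]
j→6 (data[6]=3≤13), i→1 (data[1]=14≥13); i<j, swap → [5,3,11,9,12,16,14,13]
j→4, i→5; i≥j, return j=4. data = [5,3,11,9,12,16,14,13]

4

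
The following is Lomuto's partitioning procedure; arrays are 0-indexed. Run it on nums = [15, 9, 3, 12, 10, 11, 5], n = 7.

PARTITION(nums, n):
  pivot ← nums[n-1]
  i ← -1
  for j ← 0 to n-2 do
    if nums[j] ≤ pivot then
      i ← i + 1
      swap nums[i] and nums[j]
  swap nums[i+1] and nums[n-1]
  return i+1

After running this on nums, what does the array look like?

pivot=5, i=-1
j=0: 15>5, skip
j=1: 9>5, skip
j=2: 3≤5, i=0, swap(0,2) ⇒ [3, 9, 15, 12, 10, 11, 5]
j=3: 12>5, skip
j=4: 10>5, skip
j=5: 11>5, skip
swap(1,6) ⇒ [3, 5, 15, 12, 10, 11, 9]; return 1

[3, 5, 15, 12, 10, 11, 9]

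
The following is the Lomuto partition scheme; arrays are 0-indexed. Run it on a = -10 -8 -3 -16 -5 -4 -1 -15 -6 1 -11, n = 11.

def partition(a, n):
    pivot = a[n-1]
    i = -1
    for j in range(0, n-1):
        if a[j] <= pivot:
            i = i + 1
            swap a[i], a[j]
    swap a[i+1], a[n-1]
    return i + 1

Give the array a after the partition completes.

-16 -15 -11 -10 -5 -4 -1 -8 -6 1 -3

pivot=-11, i=-1
j=0: -10>-11, skip
j=1: -8>-11, skip
j=2: -3>-11, skip
j=3: -16≤-11, i=0, swap(0,3) ⇒ -16 -8 -3 -10 -5 -4 -1 -15 -6 1 -11
j=4: -5>-11, skip
j=5: -4>-11, skip
j=6: -1>-11, skip
j=7: -15≤-11, i=1, swap(1,7) ⇒ -16 -15 -3 -10 -5 -4 -1 -8 -6 1 -11
j=8: -6>-11, skip
j=9: 1>-11, skip
swap(2,10) ⇒ -16 -15 -11 -10 -5 -4 -1 -8 -6 1 -3; return 2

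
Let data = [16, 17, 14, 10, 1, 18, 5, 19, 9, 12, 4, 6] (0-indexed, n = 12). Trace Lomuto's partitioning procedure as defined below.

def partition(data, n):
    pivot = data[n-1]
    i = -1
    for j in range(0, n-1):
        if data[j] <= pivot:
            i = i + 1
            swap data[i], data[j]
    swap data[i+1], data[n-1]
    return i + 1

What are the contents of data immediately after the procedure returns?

[1, 5, 4, 6, 16, 18, 17, 19, 9, 12, 14, 10]

pivot=6, i=-1
j=0: 16>6, skip
j=1: 17>6, skip
j=2: 14>6, skip
j=3: 10>6, skip
j=4: 1≤6, i=0, swap(0,4) ⇒ [1, 17, 14, 10, 16, 18, 5, 19, 9, 12, 4, 6]
j=5: 18>6, skip
j=6: 5≤6, i=1, swap(1,6) ⇒ [1, 5, 14, 10, 16, 18, 17, 19, 9, 12, 4, 6]
j=7: 19>6, skip
j=8: 9>6, skip
j=9: 12>6, skip
j=10: 4≤6, i=2, swap(2,10) ⇒ [1, 5, 4, 10, 16, 18, 17, 19, 9, 12, 14, 6]
swap(3,11) ⇒ [1, 5, 4, 6, 16, 18, 17, 19, 9, 12, 14, 10]; return 3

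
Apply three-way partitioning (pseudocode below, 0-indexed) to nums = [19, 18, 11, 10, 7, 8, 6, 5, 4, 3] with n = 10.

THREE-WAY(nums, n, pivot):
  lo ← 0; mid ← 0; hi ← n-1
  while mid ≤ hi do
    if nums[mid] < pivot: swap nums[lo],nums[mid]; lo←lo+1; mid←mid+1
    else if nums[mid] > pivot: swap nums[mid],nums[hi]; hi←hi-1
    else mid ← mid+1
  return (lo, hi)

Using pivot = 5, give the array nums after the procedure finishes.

[3, 4, 5, 7, 8, 6, 10, 11, 18, 19]

pivot = 5; lo=0, mid=0, hi=9
nums[mid]=19>5: swap nums[0],nums[9]; hi=8 → [3, 18, 11, 10, 7, 8, 6, 5, 4, 19]
nums[mid]=3<5: swap nums[0],nums[0]; lo=1,mid=1 → [3, 18, 11, 10, 7, 8, 6, 5, 4, 19]
nums[mid]=18>5: swap nums[1],nums[8]; hi=7 → [3, 4, 11, 10, 7, 8, 6, 5, 18, 19]
nums[mid]=4<5: swap nums[1],nums[1]; lo=2,mid=2 → [3, 4, 11, 10, 7, 8, 6, 5, 18, 19]
nums[mid]=11>5: swap nums[2],nums[7]; hi=6 → [3, 4, 5, 10, 7, 8, 6, 11, 18, 19]
nums[mid]=5=5: mid=3
nums[mid]=10>5: swap nums[3],nums[6]; hi=5 → [3, 4, 5, 6, 7, 8, 10, 11, 18, 19]
nums[mid]=6>5: swap nums[3],nums[5]; hi=4 → [3, 4, 5, 8, 7, 6, 10, 11, 18, 19]
nums[mid]=8>5: swap nums[3],nums[4]; hi=3 → [3, 4, 5, 7, 8, 6, 10, 11, 18, 19]
nums[mid]=7>5: swap nums[3],nums[3]; hi=2 → [3, 4, 5, 7, 8, 6, 10, 11, 18, 19]
end: lo=2, hi=2; nums = [3, 4, 5, 7, 8, 6, 10, 11, 18, 19]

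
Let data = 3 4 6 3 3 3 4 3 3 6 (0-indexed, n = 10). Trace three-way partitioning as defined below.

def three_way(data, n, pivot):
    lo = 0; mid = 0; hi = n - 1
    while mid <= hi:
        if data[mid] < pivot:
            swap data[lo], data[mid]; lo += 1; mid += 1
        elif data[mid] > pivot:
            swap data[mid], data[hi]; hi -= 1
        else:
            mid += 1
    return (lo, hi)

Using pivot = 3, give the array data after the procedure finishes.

lo=0 mid=0 hi=9
3=3: mid=1
4>3: swap(1,9), hi=8 ⇒ 3 6 6 3 3 3 4 3 3 4
6>3: swap(1,8), hi=7 ⇒ 3 3 6 3 3 3 4 3 6 4
3=3: mid=2
6>3: swap(2,7), hi=6 ⇒ 3 3 3 3 3 3 4 6 6 4
3=3: mid=3
3=3: mid=4
3=3: mid=5
3=3: mid=6
4>3: swap(6,6), hi=5 ⇒ 3 3 3 3 3 3 4 6 6 4
done. lo=0 hi=5; data=3 3 3 3 3 3 4 6 6 4

3 3 3 3 3 3 4 6 6 4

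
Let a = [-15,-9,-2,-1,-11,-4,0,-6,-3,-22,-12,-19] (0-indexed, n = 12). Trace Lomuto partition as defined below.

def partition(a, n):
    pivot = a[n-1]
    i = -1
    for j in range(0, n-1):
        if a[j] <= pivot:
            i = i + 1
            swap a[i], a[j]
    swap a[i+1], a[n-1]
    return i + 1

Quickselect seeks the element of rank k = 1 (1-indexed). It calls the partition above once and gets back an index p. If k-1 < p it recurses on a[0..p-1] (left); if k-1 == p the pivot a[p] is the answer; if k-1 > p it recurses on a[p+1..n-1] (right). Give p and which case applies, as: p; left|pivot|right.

pivot=-19, i=-1
j=0: -15>-19, skip
j=1: -9>-19, skip
j=2: -2>-19, skip
j=3: -1>-19, skip
j=4: -11>-19, skip
j=5: -4>-19, skip
j=6: 0>-19, skip
j=7: -6>-19, skip
j=8: -3>-19, skip
j=9: -22≤-19, i=0, swap(0,9) ⇒ [-22,-9,-2,-1,-11,-4,0,-6,-3,-15,-12,-19]
j=10: -12>-19, skip
swap(1,11) ⇒ [-22,-19,-2,-1,-11,-4,0,-6,-3,-15,-12,-9]; return 1
p = 1; k-1 = 0 < 1 ⇒ left

1; left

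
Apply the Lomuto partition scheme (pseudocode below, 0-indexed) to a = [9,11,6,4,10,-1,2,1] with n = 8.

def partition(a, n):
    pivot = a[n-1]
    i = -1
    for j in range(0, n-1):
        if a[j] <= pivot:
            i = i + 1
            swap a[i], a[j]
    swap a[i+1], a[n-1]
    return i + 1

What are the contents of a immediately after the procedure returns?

[-1,1,6,4,10,9,2,11]

pivot = a[7] = 1; i = -1
j=0: a[0]=9 > 1 → no swap
j=1: a[1]=11 > 1 → no swap
j=2: a[2]=6 > 1 → no swap
j=3: a[3]=4 > 1 → no swap
j=4: a[4]=10 > 1 → no swap
j=5: a[5]=-1 ≤ 1 → i=0, swap a[0],a[5] → [-1,11,6,4,10,9,2,1]
j=6: a[6]=2 > 1 → no swap
final swap a[1],a[7] → [-1,1,6,4,10,9,2,11]; return 1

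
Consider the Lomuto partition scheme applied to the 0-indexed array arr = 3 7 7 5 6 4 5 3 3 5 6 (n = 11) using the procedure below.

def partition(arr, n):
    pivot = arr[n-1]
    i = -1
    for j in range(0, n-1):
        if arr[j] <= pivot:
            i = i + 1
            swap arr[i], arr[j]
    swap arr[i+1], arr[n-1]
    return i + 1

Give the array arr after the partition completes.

3 5 6 4 5 3 3 5 6 7 7

pivot = arr[10] = 6; i = -1
j=0: arr[0]=3 ≤ 6 → i=0, swap arr[0],arr[0] (no change) → 3 7 7 5 6 4 5 3 3 5 6
j=1: arr[1]=7 > 6 → no swap
j=2: arr[2]=7 > 6 → no swap
j=3: arr[3]=5 ≤ 6 → i=1, swap arr[1],arr[3] → 3 5 7 7 6 4 5 3 3 5 6
j=4: arr[4]=6 ≤ 6 → i=2, swap arr[2],arr[4] → 3 5 6 7 7 4 5 3 3 5 6
j=5: arr[5]=4 ≤ 6 → i=3, swap arr[3],arr[5] → 3 5 6 4 7 7 5 3 3 5 6
j=6: arr[6]=5 ≤ 6 → i=4, swap arr[4],arr[6] → 3 5 6 4 5 7 7 3 3 5 6
j=7: arr[7]=3 ≤ 6 → i=5, swap arr[5],arr[7] → 3 5 6 4 5 3 7 7 3 5 6
j=8: arr[8]=3 ≤ 6 → i=6, swap arr[6],arr[8] → 3 5 6 4 5 3 3 7 7 5 6
j=9: arr[9]=5 ≤ 6 → i=7, swap arr[7],arr[9] → 3 5 6 4 5 3 3 5 7 7 6
final swap arr[8],arr[10] → 3 5 6 4 5 3 3 5 6 7 7; return 8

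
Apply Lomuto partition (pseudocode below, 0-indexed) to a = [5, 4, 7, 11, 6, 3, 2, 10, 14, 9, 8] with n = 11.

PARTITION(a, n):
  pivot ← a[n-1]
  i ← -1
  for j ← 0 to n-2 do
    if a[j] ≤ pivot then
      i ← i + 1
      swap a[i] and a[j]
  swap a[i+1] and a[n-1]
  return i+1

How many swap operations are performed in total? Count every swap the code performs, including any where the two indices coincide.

pivot=8, i=-1
j=0: 5≤8, i=0, swap(0,0) ⇒ [5, 4, 7, 11, 6, 3, 2, 10, 14, 9, 8]
j=1: 4≤8, i=1, swap(1,1) ⇒ [5, 4, 7, 11, 6, 3, 2, 10, 14, 9, 8]
j=2: 7≤8, i=2, swap(2,2) ⇒ [5, 4, 7, 11, 6, 3, 2, 10, 14, 9, 8]
j=3: 11>8, skip
j=4: 6≤8, i=3, swap(3,4) ⇒ [5, 4, 7, 6, 11, 3, 2, 10, 14, 9, 8]
j=5: 3≤8, i=4, swap(4,5) ⇒ [5, 4, 7, 6, 3, 11, 2, 10, 14, 9, 8]
j=6: 2≤8, i=5, swap(5,6) ⇒ [5, 4, 7, 6, 3, 2, 11, 10, 14, 9, 8]
j=7: 10>8, skip
j=8: 14>8, skip
j=9: 9>8, skip
swap(6,10) ⇒ [5, 4, 7, 6, 3, 2, 8, 10, 14, 9, 11]; return 6

7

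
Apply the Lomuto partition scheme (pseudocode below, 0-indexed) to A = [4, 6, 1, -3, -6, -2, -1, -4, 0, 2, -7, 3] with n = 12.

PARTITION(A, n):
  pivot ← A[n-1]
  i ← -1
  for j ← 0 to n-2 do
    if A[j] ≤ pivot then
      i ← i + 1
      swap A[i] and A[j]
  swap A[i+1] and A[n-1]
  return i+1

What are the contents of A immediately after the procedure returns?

[1, -3, -6, -2, -1, -4, 0, 2, -7, 3, 4, 6]

pivot = A[11] = 3; i = -1
j=0: A[0]=4 > 3 → no swap
j=1: A[1]=6 > 3 → no swap
j=2: A[2]=1 ≤ 3 → i=0, swap A[0],A[2] → [1, 6, 4, -3, -6, -2, -1, -4, 0, 2, -7, 3]
j=3: A[3]=-3 ≤ 3 → i=1, swap A[1],A[3] → [1, -3, 4, 6, -6, -2, -1, -4, 0, 2, -7, 3]
j=4: A[4]=-6 ≤ 3 → i=2, swap A[2],A[4] → [1, -3, -6, 6, 4, -2, -1, -4, 0, 2, -7, 3]
j=5: A[5]=-2 ≤ 3 → i=3, swap A[3],A[5] → [1, -3, -6, -2, 4, 6, -1, -4, 0, 2, -7, 3]
j=6: A[6]=-1 ≤ 3 → i=4, swap A[4],A[6] → [1, -3, -6, -2, -1, 6, 4, -4, 0, 2, -7, 3]
j=7: A[7]=-4 ≤ 3 → i=5, swap A[5],A[7] → [1, -3, -6, -2, -1, -4, 4, 6, 0, 2, -7, 3]
j=8: A[8]=0 ≤ 3 → i=6, swap A[6],A[8] → [1, -3, -6, -2, -1, -4, 0, 6, 4, 2, -7, 3]
j=9: A[9]=2 ≤ 3 → i=7, swap A[7],A[9] → [1, -3, -6, -2, -1, -4, 0, 2, 4, 6, -7, 3]
j=10: A[10]=-7 ≤ 3 → i=8, swap A[8],A[10] → [1, -3, -6, -2, -1, -4, 0, 2, -7, 6, 4, 3]
final swap A[9],A[11] → [1, -3, -6, -2, -1, -4, 0, 2, -7, 3, 4, 6]; return 9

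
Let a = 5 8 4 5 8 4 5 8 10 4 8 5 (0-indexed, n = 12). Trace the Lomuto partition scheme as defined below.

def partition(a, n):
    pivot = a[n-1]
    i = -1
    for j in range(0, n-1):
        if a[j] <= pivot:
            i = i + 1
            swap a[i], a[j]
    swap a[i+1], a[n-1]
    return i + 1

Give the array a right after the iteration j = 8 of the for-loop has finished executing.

5 4 5 4 5 8 8 8 10 4 8 5

pivot = a[11] = 5; i = -1
j=0: a[0]=5 ≤ 5 → i=0, swap a[0],a[0] (no change) → 5 8 4 5 8 4 5 8 10 4 8 5
j=1: a[1]=8 > 5 → no swap
j=2: a[2]=4 ≤ 5 → i=1, swap a[1],a[2] → 5 4 8 5 8 4 5 8 10 4 8 5
j=3: a[3]=5 ≤ 5 → i=2, swap a[2],a[3] → 5 4 5 8 8 4 5 8 10 4 8 5
j=4: a[4]=8 > 5 → no swap
j=5: a[5]=4 ≤ 5 → i=3, swap a[3],a[5] → 5 4 5 4 8 8 5 8 10 4 8 5
j=6: a[6]=5 ≤ 5 → i=4, swap a[4],a[6] → 5 4 5 4 5 8 8 8 10 4 8 5
j=7: a[7]=8 > 5 → no swap
j=8: a[8]=10 > 5 → no swap
(after j=8) a = 5 4 5 4 5 8 8 8 10 4 8 5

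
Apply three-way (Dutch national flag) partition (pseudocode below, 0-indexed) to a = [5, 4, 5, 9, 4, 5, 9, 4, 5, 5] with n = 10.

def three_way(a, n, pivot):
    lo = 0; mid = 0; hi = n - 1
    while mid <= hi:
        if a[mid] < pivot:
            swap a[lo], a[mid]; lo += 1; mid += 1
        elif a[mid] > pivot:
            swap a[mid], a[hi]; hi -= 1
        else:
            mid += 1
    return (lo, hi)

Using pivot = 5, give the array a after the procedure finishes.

[4, 4, 4, 5, 5, 5, 5, 5, 9, 9]

pivot = 5; lo=0, mid=0, hi=9
a[mid]=5=5: mid=1
a[mid]=4<5: swap a[0],a[1]; lo=1,mid=2 → [4, 5, 5, 9, 4, 5, 9, 4, 5, 5]
a[mid]=5=5: mid=3
a[mid]=9>5: swap a[3],a[9]; hi=8 → [4, 5, 5, 5, 4, 5, 9, 4, 5, 9]
a[mid]=5=5: mid=4
a[mid]=4<5: swap a[1],a[4]; lo=2,mid=5 → [4, 4, 5, 5, 5, 5, 9, 4, 5, 9]
a[mid]=5=5: mid=6
a[mid]=9>5: swap a[6],a[8]; hi=7 → [4, 4, 5, 5, 5, 5, 5, 4, 9, 9]
a[mid]=5=5: mid=7
a[mid]=4<5: swap a[2],a[7]; lo=3,mid=8 → [4, 4, 4, 5, 5, 5, 5, 5, 9, 9]
end: lo=3, hi=7; a = [4, 4, 4, 5, 5, 5, 5, 5, 9, 9]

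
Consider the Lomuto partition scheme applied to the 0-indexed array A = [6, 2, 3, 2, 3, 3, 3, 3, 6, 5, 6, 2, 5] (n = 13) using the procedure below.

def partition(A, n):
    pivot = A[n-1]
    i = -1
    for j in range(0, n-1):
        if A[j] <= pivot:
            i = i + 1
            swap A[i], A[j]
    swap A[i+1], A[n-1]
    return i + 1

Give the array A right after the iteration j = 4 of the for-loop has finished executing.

[2, 3, 2, 3, 6, 3, 3, 3, 6, 5, 6, 2, 5]

pivot=5, i=-1
j=0: 6>5, skip
j=1: 2≤5, i=0, swap(0,1) ⇒ [2, 6, 3, 2, 3, 3, 3, 3, 6, 5, 6, 2, 5]
j=2: 3≤5, i=1, swap(1,2) ⇒ [2, 3, 6, 2, 3, 3, 3, 3, 6, 5, 6, 2, 5]
j=3: 2≤5, i=2, swap(2,3) ⇒ [2, 3, 2, 6, 3, 3, 3, 3, 6, 5, 6, 2, 5]
j=4: 3≤5, i=3, swap(3,4) ⇒ [2, 3, 2, 3, 6, 3, 3, 3, 6, 5, 6, 2, 5]
(after j=4) A = [2, 3, 2, 3, 6, 3, 3, 3, 6, 5, 6, 2, 5]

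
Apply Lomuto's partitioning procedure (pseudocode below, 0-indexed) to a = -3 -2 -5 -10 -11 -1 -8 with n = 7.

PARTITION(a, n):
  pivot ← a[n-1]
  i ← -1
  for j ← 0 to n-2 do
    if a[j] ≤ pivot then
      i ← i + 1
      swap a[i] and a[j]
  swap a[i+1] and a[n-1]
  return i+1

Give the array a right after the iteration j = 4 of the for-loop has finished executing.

pivot=-8, i=-1
j=0: -3>-8, skip
j=1: -2>-8, skip
j=2: -5>-8, skip
j=3: -10≤-8, i=0, swap(0,3) ⇒ -10 -2 -5 -3 -11 -1 -8
j=4: -11≤-8, i=1, swap(1,4) ⇒ -10 -11 -5 -3 -2 -1 -8
(after j=4) a = -10 -11 -5 -3 -2 -1 -8

-10 -11 -5 -3 -2 -1 -8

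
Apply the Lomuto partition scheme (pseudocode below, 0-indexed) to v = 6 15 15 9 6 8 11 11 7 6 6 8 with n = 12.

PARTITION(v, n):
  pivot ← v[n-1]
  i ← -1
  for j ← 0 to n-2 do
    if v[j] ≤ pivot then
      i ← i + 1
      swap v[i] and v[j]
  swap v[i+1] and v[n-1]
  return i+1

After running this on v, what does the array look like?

pivot=8, i=-1
j=0: 6≤8, i=0, swap(0,0) ⇒ 6 15 15 9 6 8 11 11 7 6 6 8
j=1: 15>8, skip
j=2: 15>8, skip
j=3: 9>8, skip
j=4: 6≤8, i=1, swap(1,4) ⇒ 6 6 15 9 15 8 11 11 7 6 6 8
j=5: 8≤8, i=2, swap(2,5) ⇒ 6 6 8 9 15 15 11 11 7 6 6 8
j=6: 11>8, skip
j=7: 11>8, skip
j=8: 7≤8, i=3, swap(3,8) ⇒ 6 6 8 7 15 15 11 11 9 6 6 8
j=9: 6≤8, i=4, swap(4,9) ⇒ 6 6 8 7 6 15 11 11 9 15 6 8
j=10: 6≤8, i=5, swap(5,10) ⇒ 6 6 8 7 6 6 11 11 9 15 15 8
swap(6,11) ⇒ 6 6 8 7 6 6 8 11 9 15 15 11; return 6

6 6 8 7 6 6 8 11 9 15 15 11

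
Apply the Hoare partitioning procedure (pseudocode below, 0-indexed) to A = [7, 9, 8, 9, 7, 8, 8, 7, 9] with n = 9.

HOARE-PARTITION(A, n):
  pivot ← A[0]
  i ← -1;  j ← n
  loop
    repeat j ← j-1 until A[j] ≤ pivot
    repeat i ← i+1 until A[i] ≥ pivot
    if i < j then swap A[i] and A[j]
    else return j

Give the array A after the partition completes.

pivot=7
j stops at 7 (7), i stops at 0 (7); swap ⇒ [7, 9, 8, 9, 7, 8, 8, 7, 9]
j stops at 4 (7), i stops at 1 (9); swap ⇒ [7, 7, 8, 9, 9, 8, 8, 7, 9]
j stops at 1, i stops at 2; i≥j ⇒ return 1. A=[7, 7, 8, 9, 9, 8, 8, 7, 9]

[7, 7, 8, 9, 9, 8, 8, 7, 9]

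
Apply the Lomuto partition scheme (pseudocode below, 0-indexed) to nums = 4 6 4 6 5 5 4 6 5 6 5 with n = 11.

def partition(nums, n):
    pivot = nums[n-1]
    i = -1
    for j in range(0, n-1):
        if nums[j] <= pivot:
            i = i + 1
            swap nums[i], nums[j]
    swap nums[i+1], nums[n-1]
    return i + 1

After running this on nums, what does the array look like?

4 4 5 5 4 5 5 6 6 6 6

pivot = nums[10] = 5; i = -1
j=0: nums[0]=4 ≤ 5 → i=0, swap nums[0],nums[0] (no change) → 4 6 4 6 5 5 4 6 5 6 5
j=1: nums[1]=6 > 5 → no swap
j=2: nums[2]=4 ≤ 5 → i=1, swap nums[1],nums[2] → 4 4 6 6 5 5 4 6 5 6 5
j=3: nums[3]=6 > 5 → no swap
j=4: nums[4]=5 ≤ 5 → i=2, swap nums[2],nums[4] → 4 4 5 6 6 5 4 6 5 6 5
j=5: nums[5]=5 ≤ 5 → i=3, swap nums[3],nums[5] → 4 4 5 5 6 6 4 6 5 6 5
j=6: nums[6]=4 ≤ 5 → i=4, swap nums[4],nums[6] → 4 4 5 5 4 6 6 6 5 6 5
j=7: nums[7]=6 > 5 → no swap
j=8: nums[8]=5 ≤ 5 → i=5, swap nums[5],nums[8] → 4 4 5 5 4 5 6 6 6 6 5
j=9: nums[9]=6 > 5 → no swap
final swap nums[6],nums[10] → 4 4 5 5 4 5 5 6 6 6 6; return 6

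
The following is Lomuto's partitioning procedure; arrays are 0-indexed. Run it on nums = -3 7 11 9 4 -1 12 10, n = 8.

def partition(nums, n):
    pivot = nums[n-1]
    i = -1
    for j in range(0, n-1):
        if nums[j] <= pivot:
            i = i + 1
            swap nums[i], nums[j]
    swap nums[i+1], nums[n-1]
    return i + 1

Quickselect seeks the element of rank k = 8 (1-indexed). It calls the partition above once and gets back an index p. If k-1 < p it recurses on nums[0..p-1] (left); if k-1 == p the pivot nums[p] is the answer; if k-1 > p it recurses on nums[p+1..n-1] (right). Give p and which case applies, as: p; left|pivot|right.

pivot=10, i=-1
j=0: -3≤10, i=0, swap(0,0) ⇒ -3 7 11 9 4 -1 12 10
j=1: 7≤10, i=1, swap(1,1) ⇒ -3 7 11 9 4 -1 12 10
j=2: 11>10, skip
j=3: 9≤10, i=2, swap(2,3) ⇒ -3 7 9 11 4 -1 12 10
j=4: 4≤10, i=3, swap(3,4) ⇒ -3 7 9 4 11 -1 12 10
j=5: -1≤10, i=4, swap(4,5) ⇒ -3 7 9 4 -1 11 12 10
j=6: 12>10, skip
swap(5,7) ⇒ -3 7 9 4 -1 10 12 11; return 5
p = 5; k-1 = 7 > 5 ⇒ right

5; right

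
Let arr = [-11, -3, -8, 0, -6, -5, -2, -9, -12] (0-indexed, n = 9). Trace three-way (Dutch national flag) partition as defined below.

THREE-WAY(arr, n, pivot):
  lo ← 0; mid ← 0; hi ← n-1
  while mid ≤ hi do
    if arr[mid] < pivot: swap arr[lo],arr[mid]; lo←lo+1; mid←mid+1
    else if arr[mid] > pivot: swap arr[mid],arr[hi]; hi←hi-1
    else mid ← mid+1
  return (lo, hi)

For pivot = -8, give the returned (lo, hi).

pivot = -8; lo=0, mid=0, hi=8
arr[mid]=-11<-8: swap arr[0],arr[0]; lo=1,mid=1 → [-11, -3, -8, 0, -6, -5, -2, -9, -12]
arr[mid]=-3>-8: swap arr[1],arr[8]; hi=7 → [-11, -12, -8, 0, -6, -5, -2, -9, -3]
arr[mid]=-12<-8: swap arr[1],arr[1]; lo=2,mid=2 → [-11, -12, -8, 0, -6, -5, -2, -9, -3]
arr[mid]=-8=-8: mid=3
arr[mid]=0>-8: swap arr[3],arr[7]; hi=6 → [-11, -12, -8, -9, -6, -5, -2, 0, -3]
arr[mid]=-9<-8: swap arr[2],arr[3]; lo=3,mid=4 → [-11, -12, -9, -8, -6, -5, -2, 0, -3]
arr[mid]=-6>-8: swap arr[4],arr[6]; hi=5 → [-11, -12, -9, -8, -2, -5, -6, 0, -3]
arr[mid]=-2>-8: swap arr[4],arr[5]; hi=4 → [-11, -12, -9, -8, -5, -2, -6, 0, -3]
arr[mid]=-5>-8: swap arr[4],arr[4]; hi=3 → [-11, -12, -9, -8, -5, -2, -6, 0, -3]
end: lo=3, hi=3; arr = [-11, -12, -9, -8, -5, -2, -6, 0, -3]

(3, 3)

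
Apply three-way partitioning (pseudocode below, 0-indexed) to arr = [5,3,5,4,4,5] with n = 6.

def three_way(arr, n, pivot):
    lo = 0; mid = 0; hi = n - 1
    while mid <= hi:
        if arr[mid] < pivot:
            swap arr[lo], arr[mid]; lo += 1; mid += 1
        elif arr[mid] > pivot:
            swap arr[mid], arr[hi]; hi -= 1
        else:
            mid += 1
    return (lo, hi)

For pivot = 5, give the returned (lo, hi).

pivot = 5; lo=0, mid=0, hi=5
arr[mid]=5=5: mid=1
arr[mid]=3<5: swap arr[0],arr[1]; lo=1,mid=2 → [3,5,5,4,4,5]
arr[mid]=5=5: mid=3
arr[mid]=4<5: swap arr[1],arr[3]; lo=2,mid=4 → [3,4,5,5,4,5]
arr[mid]=4<5: swap arr[2],arr[4]; lo=3,mid=5 → [3,4,4,5,5,5]
arr[mid]=5=5: mid=6
end: lo=3, hi=5; arr = [3,4,4,5,5,5]

(3, 5)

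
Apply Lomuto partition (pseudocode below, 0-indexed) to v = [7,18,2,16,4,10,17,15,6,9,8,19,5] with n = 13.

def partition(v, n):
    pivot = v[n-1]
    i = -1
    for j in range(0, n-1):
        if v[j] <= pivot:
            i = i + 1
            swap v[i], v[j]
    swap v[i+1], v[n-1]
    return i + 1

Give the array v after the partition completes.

pivot=5, i=-1
j=0: 7>5, skip
j=1: 18>5, skip
j=2: 2≤5, i=0, swap(0,2) ⇒ [2,18,7,16,4,10,17,15,6,9,8,19,5]
j=3: 16>5, skip
j=4: 4≤5, i=1, swap(1,4) ⇒ [2,4,7,16,18,10,17,15,6,9,8,19,5]
j=5: 10>5, skip
j=6: 17>5, skip
j=7: 15>5, skip
j=8: 6>5, skip
j=9: 9>5, skip
j=10: 8>5, skip
j=11: 19>5, skip
swap(2,12) ⇒ [2,4,5,16,18,10,17,15,6,9,8,19,7]; return 2

[2,4,5,16,18,10,17,15,6,9,8,19,7]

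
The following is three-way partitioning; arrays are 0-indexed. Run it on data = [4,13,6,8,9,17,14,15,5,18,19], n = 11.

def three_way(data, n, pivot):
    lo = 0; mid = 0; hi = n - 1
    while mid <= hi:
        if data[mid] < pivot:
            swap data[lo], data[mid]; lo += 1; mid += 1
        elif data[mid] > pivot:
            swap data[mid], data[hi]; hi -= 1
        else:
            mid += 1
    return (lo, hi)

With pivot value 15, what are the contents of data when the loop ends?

lo=0 mid=0 hi=10
4<15: swap(0,0), lo=1 mid=1 ⇒ [4,13,6,8,9,17,14,15,5,18,19]
13<15: swap(1,1), lo=2 mid=2 ⇒ [4,13,6,8,9,17,14,15,5,18,19]
6<15: swap(2,2), lo=3 mid=3 ⇒ [4,13,6,8,9,17,14,15,5,18,19]
8<15: swap(3,3), lo=4 mid=4 ⇒ [4,13,6,8,9,17,14,15,5,18,19]
9<15: swap(4,4), lo=5 mid=5 ⇒ [4,13,6,8,9,17,14,15,5,18,19]
17>15: swap(5,10), hi=9 ⇒ [4,13,6,8,9,19,14,15,5,18,17]
19>15: swap(5,9), hi=8 ⇒ [4,13,6,8,9,18,14,15,5,19,17]
18>15: swap(5,8), hi=7 ⇒ [4,13,6,8,9,5,14,15,18,19,17]
5<15: swap(5,5), lo=6 mid=6 ⇒ [4,13,6,8,9,5,14,15,18,19,17]
14<15: swap(6,6), lo=7 mid=7 ⇒ [4,13,6,8,9,5,14,15,18,19,17]
15=15: mid=8
done. lo=7 hi=7; data=[4,13,6,8,9,5,14,15,18,19,17]

[4,13,6,8,9,5,14,15,18,19,17]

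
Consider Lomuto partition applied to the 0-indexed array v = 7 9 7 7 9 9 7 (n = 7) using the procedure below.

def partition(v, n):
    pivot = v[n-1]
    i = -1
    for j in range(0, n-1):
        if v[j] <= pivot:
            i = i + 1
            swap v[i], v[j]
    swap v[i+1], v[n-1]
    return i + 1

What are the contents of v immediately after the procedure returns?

pivot = v[6] = 7; i = -1
j=0: v[0]=7 ≤ 7 → i=0, swap v[0],v[0] (no change) → 7 9 7 7 9 9 7
j=1: v[1]=9 > 7 → no swap
j=2: v[2]=7 ≤ 7 → i=1, swap v[1],v[2] → 7 7 9 7 9 9 7
j=3: v[3]=7 ≤ 7 → i=2, swap v[2],v[3] → 7 7 7 9 9 9 7
j=4: v[4]=9 > 7 → no swap
j=5: v[5]=9 > 7 → no swap
final swap v[3],v[6] → 7 7 7 7 9 9 9; return 3

7 7 7 7 9 9 9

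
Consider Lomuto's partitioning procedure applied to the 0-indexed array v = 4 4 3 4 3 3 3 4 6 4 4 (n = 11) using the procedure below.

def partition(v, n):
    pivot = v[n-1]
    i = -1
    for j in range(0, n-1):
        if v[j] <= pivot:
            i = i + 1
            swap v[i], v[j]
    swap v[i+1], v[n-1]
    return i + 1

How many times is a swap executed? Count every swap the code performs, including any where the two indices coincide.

10

pivot = v[10] = 4; i = -1
j=0: v[0]=4 ≤ 4 → i=0, swap v[0],v[0] (no change) → 4 4 3 4 3 3 3 4 6 4 4
j=1: v[1]=4 ≤ 4 → i=1, swap v[1],v[1] (no change) → 4 4 3 4 3 3 3 4 6 4 4
j=2: v[2]=3 ≤ 4 → i=2, swap v[2],v[2] (no change) → 4 4 3 4 3 3 3 4 6 4 4
j=3: v[3]=4 ≤ 4 → i=3, swap v[3],v[3] (no change) → 4 4 3 4 3 3 3 4 6 4 4
j=4: v[4]=3 ≤ 4 → i=4, swap v[4],v[4] (no change) → 4 4 3 4 3 3 3 4 6 4 4
j=5: v[5]=3 ≤ 4 → i=5, swap v[5],v[5] (no change) → 4 4 3 4 3 3 3 4 6 4 4
j=6: v[6]=3 ≤ 4 → i=6, swap v[6],v[6] (no change) → 4 4 3 4 3 3 3 4 6 4 4
j=7: v[7]=4 ≤ 4 → i=7, swap v[7],v[7] (no change) → 4 4 3 4 3 3 3 4 6 4 4
j=8: v[8]=6 > 4 → no swap
j=9: v[9]=4 ≤ 4 → i=8, swap v[8],v[9] → 4 4 3 4 3 3 3 4 4 6 4
final swap v[9],v[10] → 4 4 3 4 3 3 3 4 4 4 6; return 9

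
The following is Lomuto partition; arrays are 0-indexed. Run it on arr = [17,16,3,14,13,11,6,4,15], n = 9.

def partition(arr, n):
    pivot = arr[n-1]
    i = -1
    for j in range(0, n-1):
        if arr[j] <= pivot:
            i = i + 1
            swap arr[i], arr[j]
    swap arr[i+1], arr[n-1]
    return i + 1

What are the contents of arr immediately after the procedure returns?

pivot=15, i=-1
j=0: 17>15, skip
j=1: 16>15, skip
j=2: 3≤15, i=0, swap(0,2) ⇒ [3,16,17,14,13,11,6,4,15]
j=3: 14≤15, i=1, swap(1,3) ⇒ [3,14,17,16,13,11,6,4,15]
j=4: 13≤15, i=2, swap(2,4) ⇒ [3,14,13,16,17,11,6,4,15]
j=5: 11≤15, i=3, swap(3,5) ⇒ [3,14,13,11,17,16,6,4,15]
j=6: 6≤15, i=4, swap(4,6) ⇒ [3,14,13,11,6,16,17,4,15]
j=7: 4≤15, i=5, swap(5,7) ⇒ [3,14,13,11,6,4,17,16,15]
swap(6,8) ⇒ [3,14,13,11,6,4,15,16,17]; return 6

[3,14,13,11,6,4,15,16,17]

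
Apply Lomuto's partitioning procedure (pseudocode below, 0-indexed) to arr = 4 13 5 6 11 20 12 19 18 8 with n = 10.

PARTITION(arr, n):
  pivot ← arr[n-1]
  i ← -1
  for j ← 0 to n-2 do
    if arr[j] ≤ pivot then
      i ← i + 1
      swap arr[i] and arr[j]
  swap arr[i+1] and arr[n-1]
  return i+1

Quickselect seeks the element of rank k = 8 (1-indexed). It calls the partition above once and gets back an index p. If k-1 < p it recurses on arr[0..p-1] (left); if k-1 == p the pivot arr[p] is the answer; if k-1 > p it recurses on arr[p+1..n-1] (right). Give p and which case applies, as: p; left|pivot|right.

pivot = arr[9] = 8; i = -1
j=0: arr[0]=4 ≤ 8 → i=0, swap arr[0],arr[0] (no change) → 4 13 5 6 11 20 12 19 18 8
j=1: arr[1]=13 > 8 → no swap
j=2: arr[2]=5 ≤ 8 → i=1, swap arr[1],arr[2] → 4 5 13 6 11 20 12 19 18 8
j=3: arr[3]=6 ≤ 8 → i=2, swap arr[2],arr[3] → 4 5 6 13 11 20 12 19 18 8
j=4: arr[4]=11 > 8 → no swap
j=5: arr[5]=20 > 8 → no swap
j=6: arr[6]=12 > 8 → no swap
j=7: arr[7]=19 > 8 → no swap
j=8: arr[8]=18 > 8 → no swap
final swap arr[3],arr[9] → 4 5 6 8 11 20 12 19 18 13; return 3
p = 3; k-1 = 7 > 3 ⇒ right

3; right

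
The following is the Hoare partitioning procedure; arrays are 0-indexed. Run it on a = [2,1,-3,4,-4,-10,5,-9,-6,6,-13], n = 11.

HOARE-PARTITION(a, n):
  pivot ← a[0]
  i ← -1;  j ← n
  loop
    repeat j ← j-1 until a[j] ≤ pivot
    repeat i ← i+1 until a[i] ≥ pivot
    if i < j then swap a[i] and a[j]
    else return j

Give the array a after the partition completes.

[-13,1,-3,-6,-4,-10,-9,5,4,6,2]

pivot=2
j stops at 10 (-13), i stops at 0 (2); swap ⇒ [-13,1,-3,4,-4,-10,5,-9,-6,6,2]
j stops at 8 (-6), i stops at 3 (4); swap ⇒ [-13,1,-3,-6,-4,-10,5,-9,4,6,2]
j stops at 7 (-9), i stops at 6 (5); swap ⇒ [-13,1,-3,-6,-4,-10,-9,5,4,6,2]
j stops at 6, i stops at 7; i≥j ⇒ return 6. a=[-13,1,-3,-6,-4,-10,-9,5,4,6,2]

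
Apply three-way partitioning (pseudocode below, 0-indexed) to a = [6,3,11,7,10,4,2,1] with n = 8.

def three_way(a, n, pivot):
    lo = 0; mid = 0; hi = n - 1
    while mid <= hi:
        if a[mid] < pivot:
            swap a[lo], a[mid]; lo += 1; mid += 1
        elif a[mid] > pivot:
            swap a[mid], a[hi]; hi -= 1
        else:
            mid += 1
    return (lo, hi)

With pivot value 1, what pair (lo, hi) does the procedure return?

(0, 0)

lo=0 mid=0 hi=7
6>1: swap(0,7), hi=6 ⇒ [1,3,11,7,10,4,2,6]
1=1: mid=1
3>1: swap(1,6), hi=5 ⇒ [1,2,11,7,10,4,3,6]
2>1: swap(1,5), hi=4 ⇒ [1,4,11,7,10,2,3,6]
4>1: swap(1,4), hi=3 ⇒ [1,10,11,7,4,2,3,6]
10>1: swap(1,3), hi=2 ⇒ [1,7,11,10,4,2,3,6]
7>1: swap(1,2), hi=1 ⇒ [1,11,7,10,4,2,3,6]
11>1: swap(1,1), hi=0 ⇒ [1,11,7,10,4,2,3,6]
done. lo=0 hi=0; a=[1,11,7,10,4,2,3,6]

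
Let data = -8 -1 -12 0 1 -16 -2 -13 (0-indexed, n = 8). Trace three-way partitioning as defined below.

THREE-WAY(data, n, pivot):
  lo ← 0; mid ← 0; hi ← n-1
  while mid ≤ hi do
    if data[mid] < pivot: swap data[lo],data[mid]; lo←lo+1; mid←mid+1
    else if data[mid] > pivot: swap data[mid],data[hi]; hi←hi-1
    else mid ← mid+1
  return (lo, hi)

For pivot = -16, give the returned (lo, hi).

(0, 0)

pivot = -16; lo=0, mid=0, hi=7
data[mid]=-8>-16: swap data[0],data[7]; hi=6 → -13 -1 -12 0 1 -16 -2 -8
data[mid]=-13>-16: swap data[0],data[6]; hi=5 → -2 -1 -12 0 1 -16 -13 -8
data[mid]=-2>-16: swap data[0],data[5]; hi=4 → -16 -1 -12 0 1 -2 -13 -8
data[mid]=-16=-16: mid=1
data[mid]=-1>-16: swap data[1],data[4]; hi=3 → -16 1 -12 0 -1 -2 -13 -8
data[mid]=1>-16: swap data[1],data[3]; hi=2 → -16 0 -12 1 -1 -2 -13 -8
data[mid]=0>-16: swap data[1],data[2]; hi=1 → -16 -12 0 1 -1 -2 -13 -8
data[mid]=-12>-16: swap data[1],data[1]; hi=0 → -16 -12 0 1 -1 -2 -13 -8
end: lo=0, hi=0; data = -16 -12 0 1 -1 -2 -13 -8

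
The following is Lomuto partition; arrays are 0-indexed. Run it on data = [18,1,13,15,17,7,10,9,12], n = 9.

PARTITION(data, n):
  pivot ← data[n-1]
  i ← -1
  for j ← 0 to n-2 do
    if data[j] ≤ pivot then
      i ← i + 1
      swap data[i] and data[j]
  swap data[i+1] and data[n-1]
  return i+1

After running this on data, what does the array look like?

pivot=12, i=-1
j=0: 18>12, skip
j=1: 1≤12, i=0, swap(0,1) ⇒ [1,18,13,15,17,7,10,9,12]
j=2: 13>12, skip
j=3: 15>12, skip
j=4: 17>12, skip
j=5: 7≤12, i=1, swap(1,5) ⇒ [1,7,13,15,17,18,10,9,12]
j=6: 10≤12, i=2, swap(2,6) ⇒ [1,7,10,15,17,18,13,9,12]
j=7: 9≤12, i=3, swap(3,7) ⇒ [1,7,10,9,17,18,13,15,12]
swap(4,8) ⇒ [1,7,10,9,12,18,13,15,17]; return 4

[1,7,10,9,12,18,13,15,17]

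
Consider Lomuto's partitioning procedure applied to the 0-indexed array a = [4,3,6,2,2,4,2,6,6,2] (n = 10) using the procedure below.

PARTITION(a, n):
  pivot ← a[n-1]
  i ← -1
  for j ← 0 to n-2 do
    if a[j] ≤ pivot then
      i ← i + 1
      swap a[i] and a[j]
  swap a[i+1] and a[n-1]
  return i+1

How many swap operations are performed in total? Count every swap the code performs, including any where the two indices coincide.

4

pivot = a[9] = 2; i = -1
j=0: a[0]=4 > 2 → no swap
j=1: a[1]=3 > 2 → no swap
j=2: a[2]=6 > 2 → no swap
j=3: a[3]=2 ≤ 2 → i=0, swap a[0],a[3] → [2,3,6,4,2,4,2,6,6,2]
j=4: a[4]=2 ≤ 2 → i=1, swap a[1],a[4] → [2,2,6,4,3,4,2,6,6,2]
j=5: a[5]=4 > 2 → no swap
j=6: a[6]=2 ≤ 2 → i=2, swap a[2],a[6] → [2,2,2,4,3,4,6,6,6,2]
j=7: a[7]=6 > 2 → no swap
j=8: a[8]=6 > 2 → no swap
final swap a[3],a[9] → [2,2,2,2,3,4,6,6,6,4]; return 3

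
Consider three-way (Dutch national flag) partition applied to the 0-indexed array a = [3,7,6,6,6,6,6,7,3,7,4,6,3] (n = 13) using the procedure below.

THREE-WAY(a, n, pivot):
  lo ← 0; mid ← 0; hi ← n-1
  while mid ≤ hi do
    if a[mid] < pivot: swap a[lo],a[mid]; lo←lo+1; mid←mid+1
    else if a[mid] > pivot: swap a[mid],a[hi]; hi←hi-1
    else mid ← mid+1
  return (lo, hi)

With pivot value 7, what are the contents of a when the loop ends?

lo=0 mid=0 hi=12
3<7: swap(0,0), lo=1 mid=1 ⇒ [3,7,6,6,6,6,6,7,3,7,4,6,3]
7=7: mid=2
6<7: swap(1,2), lo=2 mid=3 ⇒ [3,6,7,6,6,6,6,7,3,7,4,6,3]
6<7: swap(2,3), lo=3 mid=4 ⇒ [3,6,6,7,6,6,6,7,3,7,4,6,3]
6<7: swap(3,4), lo=4 mid=5 ⇒ [3,6,6,6,7,6,6,7,3,7,4,6,3]
6<7: swap(4,5), lo=5 mid=6 ⇒ [3,6,6,6,6,7,6,7,3,7,4,6,3]
6<7: swap(5,6), lo=6 mid=7 ⇒ [3,6,6,6,6,6,7,7,3,7,4,6,3]
7=7: mid=8
3<7: swap(6,8), lo=7 mid=9 ⇒ [3,6,6,6,6,6,3,7,7,7,4,6,3]
7=7: mid=10
4<7: swap(7,10), lo=8 mid=11 ⇒ [3,6,6,6,6,6,3,4,7,7,7,6,3]
6<7: swap(8,11), lo=9 mid=12 ⇒ [3,6,6,6,6,6,3,4,6,7,7,7,3]
3<7: swap(9,12), lo=10 mid=13 ⇒ [3,6,6,6,6,6,3,4,6,3,7,7,7]
done. lo=10 hi=12; a=[3,6,6,6,6,6,3,4,6,3,7,7,7]

[3,6,6,6,6,6,3,4,6,3,7,7,7]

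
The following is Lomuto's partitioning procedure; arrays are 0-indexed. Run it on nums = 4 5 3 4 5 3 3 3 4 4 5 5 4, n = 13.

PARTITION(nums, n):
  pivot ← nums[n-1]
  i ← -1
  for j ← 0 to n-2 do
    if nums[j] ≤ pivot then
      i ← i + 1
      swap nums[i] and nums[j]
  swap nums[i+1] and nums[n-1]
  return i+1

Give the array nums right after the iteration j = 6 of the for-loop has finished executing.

pivot=4, i=-1
j=0: 4≤4, i=0, swap(0,0) ⇒ 4 5 3 4 5 3 3 3 4 4 5 5 4
j=1: 5>4, skip
j=2: 3≤4, i=1, swap(1,2) ⇒ 4 3 5 4 5 3 3 3 4 4 5 5 4
j=3: 4≤4, i=2, swap(2,3) ⇒ 4 3 4 5 5 3 3 3 4 4 5 5 4
j=4: 5>4, skip
j=5: 3≤4, i=3, swap(3,5) ⇒ 4 3 4 3 5 5 3 3 4 4 5 5 4
j=6: 3≤4, i=4, swap(4,6) ⇒ 4 3 4 3 3 5 5 3 4 4 5 5 4
(after j=6) nums = 4 3 4 3 3 5 5 3 4 4 5 5 4

4 3 4 3 3 5 5 3 4 4 5 5 4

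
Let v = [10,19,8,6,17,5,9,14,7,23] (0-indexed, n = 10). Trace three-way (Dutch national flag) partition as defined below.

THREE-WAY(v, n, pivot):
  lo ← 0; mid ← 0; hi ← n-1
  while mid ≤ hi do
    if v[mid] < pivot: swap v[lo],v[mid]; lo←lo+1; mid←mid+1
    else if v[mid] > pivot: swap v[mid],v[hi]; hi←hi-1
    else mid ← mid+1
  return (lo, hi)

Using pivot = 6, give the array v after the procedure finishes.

[5,6,8,17,19,9,14,7,23,10]

pivot = 6; lo=0, mid=0, hi=9
v[mid]=10>6: swap v[0],v[9]; hi=8 → [23,19,8,6,17,5,9,14,7,10]
v[mid]=23>6: swap v[0],v[8]; hi=7 → [7,19,8,6,17,5,9,14,23,10]
v[mid]=7>6: swap v[0],v[7]; hi=6 → [14,19,8,6,17,5,9,7,23,10]
v[mid]=14>6: swap v[0],v[6]; hi=5 → [9,19,8,6,17,5,14,7,23,10]
v[mid]=9>6: swap v[0],v[5]; hi=4 → [5,19,8,6,17,9,14,7,23,10]
v[mid]=5<6: swap v[0],v[0]; lo=1,mid=1 → [5,19,8,6,17,9,14,7,23,10]
v[mid]=19>6: swap v[1],v[4]; hi=3 → [5,17,8,6,19,9,14,7,23,10]
v[mid]=17>6: swap v[1],v[3]; hi=2 → [5,6,8,17,19,9,14,7,23,10]
v[mid]=6=6: mid=2
v[mid]=8>6: swap v[2],v[2]; hi=1 → [5,6,8,17,19,9,14,7,23,10]
end: lo=1, hi=1; v = [5,6,8,17,19,9,14,7,23,10]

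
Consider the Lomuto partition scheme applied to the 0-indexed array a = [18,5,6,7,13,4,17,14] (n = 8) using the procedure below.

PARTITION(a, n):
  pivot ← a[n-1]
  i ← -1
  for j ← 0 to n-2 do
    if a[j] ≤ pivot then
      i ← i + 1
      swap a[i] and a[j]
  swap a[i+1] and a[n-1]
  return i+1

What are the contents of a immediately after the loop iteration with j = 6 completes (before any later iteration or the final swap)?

[5,6,7,13,4,18,17,14]

pivot=14, i=-1
j=0: 18>14, skip
j=1: 5≤14, i=0, swap(0,1) ⇒ [5,18,6,7,13,4,17,14]
j=2: 6≤14, i=1, swap(1,2) ⇒ [5,6,18,7,13,4,17,14]
j=3: 7≤14, i=2, swap(2,3) ⇒ [5,6,7,18,13,4,17,14]
j=4: 13≤14, i=3, swap(3,4) ⇒ [5,6,7,13,18,4,17,14]
j=5: 4≤14, i=4, swap(4,5) ⇒ [5,6,7,13,4,18,17,14]
j=6: 17>14, skip
(after j=6) a = [5,6,7,13,4,18,17,14]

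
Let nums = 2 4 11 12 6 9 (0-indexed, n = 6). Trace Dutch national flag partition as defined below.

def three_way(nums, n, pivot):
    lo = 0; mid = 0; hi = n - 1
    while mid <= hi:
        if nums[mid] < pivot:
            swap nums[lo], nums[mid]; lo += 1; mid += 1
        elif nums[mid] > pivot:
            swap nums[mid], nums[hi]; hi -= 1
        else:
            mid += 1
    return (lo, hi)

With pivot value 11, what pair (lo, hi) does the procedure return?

(4, 4)

lo=0 mid=0 hi=5
2<11: swap(0,0), lo=1 mid=1 ⇒ 2 4 11 12 6 9
4<11: swap(1,1), lo=2 mid=2 ⇒ 2 4 11 12 6 9
11=11: mid=3
12>11: swap(3,5), hi=4 ⇒ 2 4 11 9 6 12
9<11: swap(2,3), lo=3 mid=4 ⇒ 2 4 9 11 6 12
6<11: swap(3,4), lo=4 mid=5 ⇒ 2 4 9 6 11 12
done. lo=4 hi=4; nums=2 4 9 6 11 12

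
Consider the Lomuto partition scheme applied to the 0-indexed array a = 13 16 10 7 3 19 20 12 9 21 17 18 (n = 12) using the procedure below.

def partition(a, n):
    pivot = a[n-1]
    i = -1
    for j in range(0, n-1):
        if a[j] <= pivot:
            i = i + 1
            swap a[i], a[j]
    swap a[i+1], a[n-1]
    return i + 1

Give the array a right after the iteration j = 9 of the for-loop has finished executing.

pivot = a[11] = 18; i = -1
j=0: a[0]=13 ≤ 18 → i=0, swap a[0],a[0] (no change) → 13 16 10 7 3 19 20 12 9 21 17 18
j=1: a[1]=16 ≤ 18 → i=1, swap a[1],a[1] (no change) → 13 16 10 7 3 19 20 12 9 21 17 18
j=2: a[2]=10 ≤ 18 → i=2, swap a[2],a[2] (no change) → 13 16 10 7 3 19 20 12 9 21 17 18
j=3: a[3]=7 ≤ 18 → i=3, swap a[3],a[3] (no change) → 13 16 10 7 3 19 20 12 9 21 17 18
j=4: a[4]=3 ≤ 18 → i=4, swap a[4],a[4] (no change) → 13 16 10 7 3 19 20 12 9 21 17 18
j=5: a[5]=19 > 18 → no swap
j=6: a[6]=20 > 18 → no swap
j=7: a[7]=12 ≤ 18 → i=5, swap a[5],a[7] → 13 16 10 7 3 12 20 19 9 21 17 18
j=8: a[8]=9 ≤ 18 → i=6, swap a[6],a[8] → 13 16 10 7 3 12 9 19 20 21 17 18
j=9: a[9]=21 > 18 → no swap
(after j=9) a = 13 16 10 7 3 12 9 19 20 21 17 18

13 16 10 7 3 12 9 19 20 21 17 18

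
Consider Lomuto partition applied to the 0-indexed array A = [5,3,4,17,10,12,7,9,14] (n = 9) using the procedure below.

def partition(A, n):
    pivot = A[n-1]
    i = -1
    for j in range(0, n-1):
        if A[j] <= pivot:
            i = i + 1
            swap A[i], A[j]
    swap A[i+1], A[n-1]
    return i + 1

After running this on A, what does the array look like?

[5,3,4,10,12,7,9,14,17]

pivot = A[8] = 14; i = -1
j=0: A[0]=5 ≤ 14 → i=0, swap A[0],A[0] (no change) → [5,3,4,17,10,12,7,9,14]
j=1: A[1]=3 ≤ 14 → i=1, swap A[1],A[1] (no change) → [5,3,4,17,10,12,7,9,14]
j=2: A[2]=4 ≤ 14 → i=2, swap A[2],A[2] (no change) → [5,3,4,17,10,12,7,9,14]
j=3: A[3]=17 > 14 → no swap
j=4: A[4]=10 ≤ 14 → i=3, swap A[3],A[4] → [5,3,4,10,17,12,7,9,14]
j=5: A[5]=12 ≤ 14 → i=4, swap A[4],A[5] → [5,3,4,10,12,17,7,9,14]
j=6: A[6]=7 ≤ 14 → i=5, swap A[5],A[6] → [5,3,4,10,12,7,17,9,14]
j=7: A[7]=9 ≤ 14 → i=6, swap A[6],A[7] → [5,3,4,10,12,7,9,17,14]
final swap A[7],A[8] → [5,3,4,10,12,7,9,14,17]; return 7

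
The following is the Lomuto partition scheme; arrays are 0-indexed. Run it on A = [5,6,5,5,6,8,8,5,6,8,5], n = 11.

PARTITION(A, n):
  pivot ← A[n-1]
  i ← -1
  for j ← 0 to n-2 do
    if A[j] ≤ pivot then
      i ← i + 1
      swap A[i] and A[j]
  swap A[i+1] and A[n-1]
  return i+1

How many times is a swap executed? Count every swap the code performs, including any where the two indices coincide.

pivot = A[10] = 5; i = -1
j=0: A[0]=5 ≤ 5 → i=0, swap A[0],A[0] (no change) → [5,6,5,5,6,8,8,5,6,8,5]
j=1: A[1]=6 > 5 → no swap
j=2: A[2]=5 ≤ 5 → i=1, swap A[1],A[2] → [5,5,6,5,6,8,8,5,6,8,5]
j=3: A[3]=5 ≤ 5 → i=2, swap A[2],A[3] → [5,5,5,6,6,8,8,5,6,8,5]
j=4: A[4]=6 > 5 → no swap
j=5: A[5]=8 > 5 → no swap
j=6: A[6]=8 > 5 → no swap
j=7: A[7]=5 ≤ 5 → i=3, swap A[3],A[7] → [5,5,5,5,6,8,8,6,6,8,5]
j=8: A[8]=6 > 5 → no swap
j=9: A[9]=8 > 5 → no swap
final swap A[4],A[10] → [5,5,5,5,5,8,8,6,6,8,6]; return 4

5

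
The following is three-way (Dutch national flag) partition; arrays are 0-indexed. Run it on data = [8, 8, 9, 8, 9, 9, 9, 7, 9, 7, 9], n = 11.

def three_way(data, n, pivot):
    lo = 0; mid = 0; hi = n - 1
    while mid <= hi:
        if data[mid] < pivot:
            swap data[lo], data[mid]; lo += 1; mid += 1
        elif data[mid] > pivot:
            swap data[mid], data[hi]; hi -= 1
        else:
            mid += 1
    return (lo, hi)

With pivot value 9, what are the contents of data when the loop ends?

pivot = 9; lo=0, mid=0, hi=10
data[mid]=8<9: swap data[0],data[0]; lo=1,mid=1 → [8, 8, 9, 8, 9, 9, 9, 7, 9, 7, 9]
data[mid]=8<9: swap data[1],data[1]; lo=2,mid=2 → [8, 8, 9, 8, 9, 9, 9, 7, 9, 7, 9]
data[mid]=9=9: mid=3
data[mid]=8<9: swap data[2],data[3]; lo=3,mid=4 → [8, 8, 8, 9, 9, 9, 9, 7, 9, 7, 9]
data[mid]=9=9: mid=5
data[mid]=9=9: mid=6
data[mid]=9=9: mid=7
data[mid]=7<9: swap data[3],data[7]; lo=4,mid=8 → [8, 8, 8, 7, 9, 9, 9, 9, 9, 7, 9]
data[mid]=9=9: mid=9
data[mid]=7<9: swap data[4],data[9]; lo=5,mid=10 → [8, 8, 8, 7, 7, 9, 9, 9, 9, 9, 9]
data[mid]=9=9: mid=11
end: lo=5, hi=10; data = [8, 8, 8, 7, 7, 9, 9, 9, 9, 9, 9]

[8, 8, 8, 7, 7, 9, 9, 9, 9, 9, 9]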